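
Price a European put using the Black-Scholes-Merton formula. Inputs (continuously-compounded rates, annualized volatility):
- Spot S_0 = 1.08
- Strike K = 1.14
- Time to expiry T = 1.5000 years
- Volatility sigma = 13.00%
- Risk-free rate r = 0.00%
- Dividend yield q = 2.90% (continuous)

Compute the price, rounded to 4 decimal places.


Answer: Price = 0.1345

Derivation:
d1 = (ln(S/K) + (r - q + 0.5*sigma^2) * T) / (sigma * sqrt(T)) = -0.53318622
d2 = d1 - sigma * sqrt(T) = -0.69240305
exp(-rT) = 1.00000000; exp(-qT) = 0.95743255
P = K * exp(-rT) * N(-d2) - S_0 * exp(-qT) * N(-d1)
N(-d1) = 0.70304766; N(-d2) = 0.75565788
P = 1.1400 * 1.00000000 * 0.75565788 - 1.0800 * 0.95743255 * 0.70304766 = 0.1345


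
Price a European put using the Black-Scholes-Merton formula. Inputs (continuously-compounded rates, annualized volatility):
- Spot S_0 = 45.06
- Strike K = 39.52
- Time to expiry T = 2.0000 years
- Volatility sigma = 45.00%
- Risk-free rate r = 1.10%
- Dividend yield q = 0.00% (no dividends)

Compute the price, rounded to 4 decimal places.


Answer: Price = 7.5416

Derivation:
d1 = (ln(S/K) + (r - q + 0.5*sigma^2) * T) / (sigma * sqrt(T)) = 0.55890987
d2 = d1 - sigma * sqrt(T) = -0.07748623
exp(-rT) = 0.97824024; exp(-qT) = 1.00000000
P = K * exp(-rT) * N(-d2) - S_0 * exp(-qT) * N(-d1)
N(-d1) = 0.28811162; N(-d2) = 0.53088163
P = 39.5200 * 0.97824024 * 0.53088163 - 45.0600 * 1.00000000 * 0.28811162 = 7.5416


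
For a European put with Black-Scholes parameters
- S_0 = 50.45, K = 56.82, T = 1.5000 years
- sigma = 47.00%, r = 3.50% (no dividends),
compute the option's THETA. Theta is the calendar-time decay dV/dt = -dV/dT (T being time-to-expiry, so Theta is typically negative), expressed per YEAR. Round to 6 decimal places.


d1 = 0.1724534074; d2 = -0.4031766821
phi(d1) = 0.3930538624; exp(-qT) = 1.0000000000; exp(-rT) = 0.9488543211
Theta = -S*exp(-qT)*phi(d1)*sigma/(2*sqrt(T)) + r*K*exp(-rT)*N(-d2) - q*S*exp(-qT)*N(-d1)
N(-d1) = 0.4315405440; N(-d2) = 0.6565908739; sqrt(T) = 1.2247448714
Term 1 = -50.4500 * 1.0000000000 * 0.3930538624 * 0.4700 / (2 * 1.2247448714) = -3.8048318780
Term 2 = 0.0350 * 56.8200 * 0.9488543211 * 0.6565908739 = 1.2389781731
Term 3 = 0 (no dividend yield, q = 0)
Theta = -3.8048318780 + (1.2389781731) + (0.0000000000) = -2.565854

Answer: Theta = -2.565854


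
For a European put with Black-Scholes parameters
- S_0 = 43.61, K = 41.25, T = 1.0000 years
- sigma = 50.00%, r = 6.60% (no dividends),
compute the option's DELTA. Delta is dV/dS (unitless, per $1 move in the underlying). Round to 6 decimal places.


d1 = 0.4932707381; d2 = -0.0067292619
phi(d1) = 0.3532438937; exp(-qT) = 1.0000000000; exp(-rT) = 0.9361308643
N(-d1) = 0.3109106507
Delta = -exp(-qT) * N(-d1) = -1.0000000000 * 0.3109106507 = -0.310911

Answer: Delta = -0.310911


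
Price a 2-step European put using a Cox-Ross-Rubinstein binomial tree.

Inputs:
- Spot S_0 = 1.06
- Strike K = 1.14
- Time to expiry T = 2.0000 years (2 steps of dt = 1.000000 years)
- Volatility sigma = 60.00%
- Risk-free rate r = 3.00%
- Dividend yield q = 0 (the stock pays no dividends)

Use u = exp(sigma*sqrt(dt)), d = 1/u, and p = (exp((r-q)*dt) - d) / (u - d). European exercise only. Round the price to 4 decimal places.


Answer: Price = V(0,0) = 0.3342

Derivation:
dt = T/N = 1.000000
u = exp(sigma*sqrt(dt)) = 1.822119; d = 1/u = 0.548812
p = (exp((r-q)*dt) - d) / (u - d) = 0.378261
Discount per step: exp(-r*dt) = 0.970446
Stock lattice S(k, i) with i counting down-moves:
  k=0: S(0,0) = 1.0600
  k=1: S(1,0) = 1.9314; S(1,1) = 0.5817
  k=2: S(2,0) = 3.5193; S(2,1) = 1.0600; S(2,2) = 0.3193
Terminal payoffs V(N, i) = max(K - S_T, 0):
  V(2,0) = 0.000000; V(2,1) = 0.080000; V(2,2) = 0.820734
Backward induction: V(k, i) = exp(-r*dt) * [p * V(k+1, i) + (1-p) * V(k+1, i+1)].
  V(1,0) = exp(-r*dt) * [p*0.000000 + (1-p)*0.080000] = 0.048269
  V(1,1) = exp(-r*dt) * [p*0.080000 + (1-p)*0.820734] = 0.524568
  V(0,0) = exp(-r*dt) * [p*0.048269 + (1-p)*0.524568] = 0.334224


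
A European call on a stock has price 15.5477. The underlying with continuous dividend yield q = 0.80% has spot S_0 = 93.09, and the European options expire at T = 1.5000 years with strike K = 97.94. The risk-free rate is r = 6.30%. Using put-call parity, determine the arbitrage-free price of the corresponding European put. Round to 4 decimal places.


Answer: Put price = 12.6766

Derivation:
Put-call parity: C - P = S_0 * exp(-qT) - K * exp(-rT).
S_0 * exp(-qT) = 93.0900 * 0.98807171 = 91.97959575
K * exp(-rT) = 97.9400 * 0.90982773 = 89.10852833
P = C - S*exp(-qT) + K*exp(-rT)
P = 15.5477 - 91.97959575 + 89.10852833 = 12.6766


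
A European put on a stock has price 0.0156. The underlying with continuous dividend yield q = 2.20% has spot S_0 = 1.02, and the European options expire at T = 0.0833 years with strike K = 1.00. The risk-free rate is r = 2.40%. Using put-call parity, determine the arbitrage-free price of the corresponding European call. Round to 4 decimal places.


Put-call parity: C - P = S_0 * exp(-qT) - K * exp(-rT).
S_0 * exp(-qT) = 1.0200 * 0.99816908 = 1.01813246
K * exp(-rT) = 1.0000 * 0.99800280 = 0.99800280
C = P + S*exp(-qT) - K*exp(-rT)
C = 0.0156 + 1.01813246 - 0.99800280 = 0.0357

Answer: Call price = 0.0357


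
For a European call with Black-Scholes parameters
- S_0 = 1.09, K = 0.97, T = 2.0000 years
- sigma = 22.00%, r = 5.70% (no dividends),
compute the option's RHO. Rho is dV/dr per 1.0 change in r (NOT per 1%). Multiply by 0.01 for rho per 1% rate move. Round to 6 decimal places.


d1 = 0.8968585765; d2 = 0.5857315928
phi(d1) = 0.2668372955; exp(-qT) = 1.0000000000; exp(-rT) = 0.8922579559
N(d2) = 0.7209720500
Rho = K*T*exp(-rT)*N(d2) = 0.9700 * 2.0000 * 0.8922579559 * 0.7209720500 = 1.247989

Answer: Rho = 1.247989


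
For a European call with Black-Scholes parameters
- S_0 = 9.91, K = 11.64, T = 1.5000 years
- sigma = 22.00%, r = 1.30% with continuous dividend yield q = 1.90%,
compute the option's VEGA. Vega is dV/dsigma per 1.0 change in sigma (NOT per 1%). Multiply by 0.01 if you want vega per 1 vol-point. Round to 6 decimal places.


d1 = -0.4958475883; d2 = -0.7652914600
phi(d1) = 0.3527940047; exp(-qT) = 0.9719022941; exp(-rT) = 0.9806888952
Vega = S * exp(-qT) * phi(d1) * sqrt(T) = 9.9100 * 0.9719022941 * 0.3527940047 * 1.2247448714 = 4.161626

Answer: Vega = 4.161626


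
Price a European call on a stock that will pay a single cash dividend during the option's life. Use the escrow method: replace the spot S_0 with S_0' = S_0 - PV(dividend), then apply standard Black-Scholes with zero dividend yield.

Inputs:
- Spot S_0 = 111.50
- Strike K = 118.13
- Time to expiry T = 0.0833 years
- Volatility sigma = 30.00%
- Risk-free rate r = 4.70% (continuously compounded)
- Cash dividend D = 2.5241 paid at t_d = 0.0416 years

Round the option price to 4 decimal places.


Answer: Price = 1.0100

Derivation:
PV(D) = D * exp(-r * t_d) = 2.5241 * 0.99804671 = 2.51916970
S_0' = S_0 - PV(D) = 111.5000 - 2.51916970 = 108.98083030
d1 = (ln(S_0'/K) + (r + sigma^2/2)*T) / (sigma*sqrt(T)) = -0.84252389
d2 = d1 - sigma*sqrt(T) = -0.92910911
exp(-rT) = 0.99609255
N(d1) = 0.19974739; N(d2) = 0.17641627
C = S_0' * N(d1) - K * exp(-rT) * N(d2) = 108.98083030 * 0.19974739 - 118.1300 * 0.99609255 * 0.17641627 = 1.0100


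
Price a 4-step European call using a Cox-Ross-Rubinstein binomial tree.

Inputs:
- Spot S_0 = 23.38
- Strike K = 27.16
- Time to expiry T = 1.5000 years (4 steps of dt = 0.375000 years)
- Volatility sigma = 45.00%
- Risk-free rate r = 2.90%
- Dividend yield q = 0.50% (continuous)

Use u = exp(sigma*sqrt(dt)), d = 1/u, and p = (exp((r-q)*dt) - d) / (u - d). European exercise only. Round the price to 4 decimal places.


dt = T/N = 0.375000
u = exp(sigma*sqrt(dt)) = 1.317278; d = 1/u = 0.759141
p = (exp((r-q)*dt) - d) / (u - d) = 0.447739
Discount per step: exp(-r*dt) = 0.989184
Stock lattice S(k, i) with i counting down-moves:
  k=0: S(0,0) = 23.3800
  k=1: S(1,0) = 30.7980; S(1,1) = 17.7487
  k=2: S(2,0) = 40.5695; S(2,1) = 23.3800; S(2,2) = 13.4738
  k=3: S(3,0) = 53.4413; S(3,1) = 30.7980; S(3,2) = 17.7487; S(3,3) = 10.2285
  k=4: S(4,0) = 70.3970; S(4,1) = 40.5695; S(4,2) = 23.3800; S(4,3) = 13.4738; S(4,4) = 7.7649
Terminal payoffs V(N, i) = max(S_T - K, 0):
  V(4,0) = 43.237049; V(4,1) = 13.409484; V(4,2) = 0.000000; V(4,3) = 0.000000; V(4,4) = 0.000000
Backward induction: V(k, i) = exp(-r*dt) * [p * V(k+1, i) + (1-p) * V(k+1, i+1)].
  V(3,0) = exp(-r*dt) * [p*43.237049 + (1-p)*13.409484] = 26.474950
  V(3,1) = exp(-r*dt) * [p*13.409484 + (1-p)*0.000000] = 5.939005
  V(3,2) = exp(-r*dt) * [p*0.000000 + (1-p)*0.000000] = 0.000000
  V(3,3) = exp(-r*dt) * [p*0.000000 + (1-p)*0.000000] = 0.000000
  V(2,0) = exp(-r*dt) * [p*26.474950 + (1-p)*5.939005] = 14.970053
  V(2,1) = exp(-r*dt) * [p*5.939005 + (1-p)*0.000000] = 2.630360
  V(2,2) = exp(-r*dt) * [p*0.000000 + (1-p)*0.000000] = 0.000000
  V(1,0) = exp(-r*dt) * [p*14.970053 + (1-p)*2.630360] = 8.067109
  V(1,1) = exp(-r*dt) * [p*2.630360 + (1-p)*0.000000] = 1.164976
  V(0,0) = exp(-r*dt) * [p*8.067109 + (1-p)*1.164976] = 4.209301

Answer: Price = V(0,0) = 4.2093


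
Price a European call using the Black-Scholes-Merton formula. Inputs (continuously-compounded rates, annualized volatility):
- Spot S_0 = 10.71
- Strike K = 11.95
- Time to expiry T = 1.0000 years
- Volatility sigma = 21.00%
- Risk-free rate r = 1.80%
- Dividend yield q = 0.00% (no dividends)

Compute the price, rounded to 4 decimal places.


d1 = (ln(S/K) + (r - q + 0.5*sigma^2) * T) / (sigma * sqrt(T)) = -0.33096854
d2 = d1 - sigma * sqrt(T) = -0.54096854
exp(-rT) = 0.98216103; exp(-qT) = 1.00000000
C = S_0 * exp(-qT) * N(d1) - K * exp(-rT) * N(d2)
N(d1) = 0.37033412; N(d2) = 0.29426463
C = 10.7100 * 1.00000000 * 0.37033412 - 11.9500 * 0.98216103 * 0.29426463 = 0.5125

Answer: Price = 0.5125


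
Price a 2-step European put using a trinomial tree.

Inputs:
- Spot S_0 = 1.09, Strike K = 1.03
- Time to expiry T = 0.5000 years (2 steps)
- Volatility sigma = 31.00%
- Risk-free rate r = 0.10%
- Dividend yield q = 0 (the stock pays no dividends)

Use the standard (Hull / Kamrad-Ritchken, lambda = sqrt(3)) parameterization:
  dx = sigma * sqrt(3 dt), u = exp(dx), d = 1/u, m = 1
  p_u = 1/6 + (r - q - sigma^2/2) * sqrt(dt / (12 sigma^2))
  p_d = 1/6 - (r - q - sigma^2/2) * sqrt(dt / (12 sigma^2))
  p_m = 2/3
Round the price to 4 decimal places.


dt = T/N = 0.250000; dx = sigma*sqrt(3*dt) = 0.268468
u = exp(dx) = 1.307959; d = 1/u = 0.764550
p_u = 0.144760, p_m = 0.666667, p_d = 0.188573
Discount per step: exp(-r*dt) = 0.999750
Stock lattice S(k, j) with j the centered position index:
  k=0: S(0,+0) = 1.0900
  k=1: S(1,-1) = 0.8334; S(1,+0) = 1.0900; S(1,+1) = 1.4257
  k=2: S(2,-2) = 0.6371; S(2,-1) = 0.8334; S(2,+0) = 1.0900; S(2,+1) = 1.4257; S(2,+2) = 1.8647
Terminal payoffs V(N, j) = max(K - S_T, 0):
  V(2,-2) = 0.392855; V(2,-1) = 0.196641; V(2,+0) = 0.000000; V(2,+1) = 0.000000; V(2,+2) = 0.000000
Backward induction: V(k, j) = exp(-r*dt) * [p_u * V(k+1, j+1) + p_m * V(k+1, j) + p_d * V(k+1, j-1)]
  V(1,-1) = exp(-r*dt) * [p_u*0.000000 + p_m*0.196641 + p_d*0.392855] = 0.205124
  V(1,+0) = exp(-r*dt) * [p_u*0.000000 + p_m*0.000000 + p_d*0.196641] = 0.037072
  V(1,+1) = exp(-r*dt) * [p_u*0.000000 + p_m*0.000000 + p_d*0.000000] = 0.000000
  V(0,+0) = exp(-r*dt) * [p_u*0.000000 + p_m*0.037072 + p_d*0.205124] = 0.063380

Answer: Price = V(0,0) = 0.0634


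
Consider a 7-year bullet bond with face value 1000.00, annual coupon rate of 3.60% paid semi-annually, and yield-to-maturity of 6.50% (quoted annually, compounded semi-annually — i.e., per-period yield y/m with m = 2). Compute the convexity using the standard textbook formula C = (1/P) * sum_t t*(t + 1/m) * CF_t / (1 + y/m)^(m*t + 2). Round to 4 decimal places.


Answer: Convexity = 41.5255

Derivation:
Coupon per period c = face * coupon_rate / m = 18.000000
Periods per year m = 2; per-period yield y/m = 0.032500
Number of cashflows N = 14
Cashflows (t years, CF_t, discount factor 1/(1+y/m)^(m*t), PV):
  t = 0.5000: CF_t = 18.000000, DF = 0.968523, PV = 17.433414
  t = 1.0000: CF_t = 18.000000, DF = 0.938037, PV = 16.884663
  t = 1.5000: CF_t = 18.000000, DF = 0.908510, PV = 16.353184
  t = 2.0000: CF_t = 18.000000, DF = 0.879913, PV = 15.838435
  t = 2.5000: CF_t = 18.000000, DF = 0.852216, PV = 15.339889
  t = 3.0000: CF_t = 18.000000, DF = 0.825391, PV = 14.857035
  t = 3.5000: CF_t = 18.000000, DF = 0.799410, PV = 14.389380
  t = 4.0000: CF_t = 18.000000, DF = 0.774247, PV = 13.936446
  t = 4.5000: CF_t = 18.000000, DF = 0.749876, PV = 13.497768
  t = 5.0000: CF_t = 18.000000, DF = 0.726272, PV = 13.072899
  t = 5.5000: CF_t = 18.000000, DF = 0.703411, PV = 12.661403
  t = 6.0000: CF_t = 18.000000, DF = 0.681270, PV = 12.262860
  t = 6.5000: CF_t = 18.000000, DF = 0.659826, PV = 11.876862
  t = 7.0000: CF_t = 1018.000000, DF = 0.639056, PV = 650.559366
Price P = sum_t PV_t = 838.963603
Convexity numerator sum_t t*(t + 1/m) * CF_t / (1+y/m)^(m*t + 2):
  t = 0.5000: term = 8.176592
  t = 1.0000: term = 23.757652
  t = 1.5000: term = 46.019666
  t = 2.0000: term = 74.285174
  t = 2.5000: term = 107.920350
  t = 3.0000: term = 146.332678
  t = 3.5000: term = 188.968753
  t = 4.0000: term = 235.312180
  t = 4.5000: term = 284.881574
  t = 5.0000: term = 337.228659
  t = 5.5000: term = 391.936455
  t = 6.0000: term = 448.617559
  t = 6.5000: term = 506.912496
  t = 7.0000: term = 32038.053048
Convexity = (1/P) * sum = 34838.402836 / 838.963603 = 41.525524


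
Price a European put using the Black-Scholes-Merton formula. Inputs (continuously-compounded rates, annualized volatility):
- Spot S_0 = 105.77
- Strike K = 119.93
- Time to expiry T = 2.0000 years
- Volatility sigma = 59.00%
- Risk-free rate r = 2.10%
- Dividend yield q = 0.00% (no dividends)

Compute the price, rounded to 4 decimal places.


d1 = (ln(S/K) + (r - q + 0.5*sigma^2) * T) / (sigma * sqrt(T)) = 0.31695005
d2 = d1 - sigma * sqrt(T) = -0.51743595
exp(-rT) = 0.95886978; exp(-qT) = 1.00000000
P = K * exp(-rT) * N(-d2) - S_0 * exp(-qT) * N(-d1)
N(-d1) = 0.37564075; N(-d2) = 0.69757407
P = 119.9300 * 0.95886978 * 0.69757407 - 105.7700 * 1.00000000 * 0.37564075 = 40.4876

Answer: Price = 40.4876


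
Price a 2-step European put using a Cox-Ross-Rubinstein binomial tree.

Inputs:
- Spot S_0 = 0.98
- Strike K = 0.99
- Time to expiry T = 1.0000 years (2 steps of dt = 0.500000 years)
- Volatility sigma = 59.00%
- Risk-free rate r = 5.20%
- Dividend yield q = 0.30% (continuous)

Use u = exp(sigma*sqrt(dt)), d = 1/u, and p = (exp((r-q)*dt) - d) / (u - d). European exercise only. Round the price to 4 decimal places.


Answer: Price = V(0,0) = 0.1812

Derivation:
dt = T/N = 0.500000
u = exp(sigma*sqrt(dt)) = 1.517695; d = 1/u = 0.658894
p = (exp((r-q)*dt) - d) / (u - d) = 0.426069
Discount per step: exp(-r*dt) = 0.974335
Stock lattice S(k, i) with i counting down-moves:
  k=0: S(0,0) = 0.9800
  k=1: S(1,0) = 1.4873; S(1,1) = 0.6457
  k=2: S(2,0) = 2.2573; S(2,1) = 0.9800; S(2,2) = 0.4255
Terminal payoffs V(N, i) = max(K - S_T, 0):
  V(2,0) = 0.000000; V(2,1) = 0.010000; V(2,2) = 0.564542
Backward induction: V(k, i) = exp(-r*dt) * [p * V(k+1, i) + (1-p) * V(k+1, i+1)].
  V(1,0) = exp(-r*dt) * [p*0.000000 + (1-p)*0.010000] = 0.005592
  V(1,1) = exp(-r*dt) * [p*0.010000 + (1-p)*0.564542] = 0.319844
  V(0,0) = exp(-r*dt) * [p*0.005592 + (1-p)*0.319844] = 0.181178


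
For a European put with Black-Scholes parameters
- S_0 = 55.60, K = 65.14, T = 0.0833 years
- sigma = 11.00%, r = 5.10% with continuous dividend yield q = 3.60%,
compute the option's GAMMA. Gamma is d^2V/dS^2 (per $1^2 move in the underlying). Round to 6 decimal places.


d1 = -4.9326748510; d2 = -4.9644227643
phi(d1) = 0.0000020770; exp(-qT) = 0.9970056919; exp(-rT) = 0.9957607113
Gamma = exp(-qT) * phi(d1) / (S * sigma * sqrt(T)) = 0.9970056919 * 0.0000020770 / (55.6000 * 0.1100 * 0.2886173938) = 0.000001

Answer: Gamma = 0.000001


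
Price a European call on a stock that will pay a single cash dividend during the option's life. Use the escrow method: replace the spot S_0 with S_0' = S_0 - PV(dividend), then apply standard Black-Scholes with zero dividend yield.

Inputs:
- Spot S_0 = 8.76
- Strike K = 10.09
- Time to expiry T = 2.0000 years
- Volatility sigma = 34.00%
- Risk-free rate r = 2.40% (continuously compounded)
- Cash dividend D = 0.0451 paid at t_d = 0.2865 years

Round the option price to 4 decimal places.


Answer: Price = 1.3262

Derivation:
PV(D) = D * exp(-r * t_d) = 0.0451 * 0.99314759 = 0.04479096
S_0' = S_0 - PV(D) = 8.7600 - 0.04479096 = 8.71520904
d1 = (ln(S_0'/K) + (r + sigma^2/2)*T) / (sigma*sqrt(T)) = 0.03561495
d2 = d1 - sigma*sqrt(T) = -0.44521766
exp(-rT) = 0.95313379
N(d1) = 0.51420531; N(d2) = 0.32808123
C = S_0' * N(d1) - K * exp(-rT) * N(d2) = 8.71520904 * 0.51420531 - 10.0900 * 0.95313379 * 0.32808123 = 1.3262


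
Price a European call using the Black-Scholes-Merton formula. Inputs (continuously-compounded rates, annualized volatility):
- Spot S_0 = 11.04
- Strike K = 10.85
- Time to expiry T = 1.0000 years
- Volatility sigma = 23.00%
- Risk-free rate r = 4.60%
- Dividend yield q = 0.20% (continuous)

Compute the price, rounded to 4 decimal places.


Answer: Price = 1.3411

Derivation:
d1 = (ln(S/K) + (r - q + 0.5*sigma^2) * T) / (sigma * sqrt(T)) = 0.38178244
d2 = d1 - sigma * sqrt(T) = 0.15178244
exp(-rT) = 0.95504196; exp(-qT) = 0.99800200
C = S_0 * exp(-qT) * N(d1) - K * exp(-rT) * N(d2)
N(d1) = 0.64868863; N(d2) = 0.56032073
C = 11.0400 * 0.99800200 * 0.64868863 - 10.8500 * 0.95504196 * 0.56032073 = 1.3411


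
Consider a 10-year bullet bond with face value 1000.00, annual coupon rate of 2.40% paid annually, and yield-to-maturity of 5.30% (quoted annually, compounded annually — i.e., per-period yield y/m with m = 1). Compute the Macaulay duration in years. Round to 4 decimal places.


Coupon per period c = face * coupon_rate / m = 24.000000
Periods per year m = 1; per-period yield y/m = 0.053000
Number of cashflows N = 10
Cashflows (t years, CF_t, discount factor 1/(1+y/m)^(m*t), PV):
  t = 1.0000: CF_t = 24.000000, DF = 0.949668, PV = 22.792023
  t = 2.0000: CF_t = 24.000000, DF = 0.901869, PV = 21.644846
  t = 3.0000: CF_t = 24.000000, DF = 0.856475, PV = 20.555409
  t = 4.0000: CF_t = 24.000000, DF = 0.813367, PV = 19.520807
  t = 5.0000: CF_t = 24.000000, DF = 0.772428, PV = 18.538278
  t = 6.0000: CF_t = 24.000000, DF = 0.733550, PV = 17.605202
  t = 7.0000: CF_t = 24.000000, DF = 0.696629, PV = 16.719090
  t = 8.0000: CF_t = 24.000000, DF = 0.661566, PV = 15.877579
  t = 9.0000: CF_t = 24.000000, DF = 0.628268, PV = 15.078422
  t = 10.0000: CF_t = 1024.000000, DF = 0.596645, PV = 610.964878
Price P = sum_t PV_t = 779.296533
Macaulay numerator sum_t t * PV_t:
  t * PV_t at t = 1.0000: 22.792023
  t * PV_t at t = 2.0000: 43.289692
  t * PV_t at t = 3.0000: 61.666228
  t * PV_t at t = 4.0000: 78.083226
  t * PV_t at t = 5.0000: 92.691389
  t * PV_t at t = 6.0000: 105.631213
  t * PV_t at t = 7.0000: 117.033632
  t * PV_t at t = 8.0000: 127.020629
  t * PV_t at t = 9.0000: 135.705800
  t * PV_t at t = 10.0000: 6109.648776
Macaulay duration D = (sum_t t * PV_t) / P = 6893.562608 / 779.296533 = 8.845879

Answer: Macaulay duration = 8.8459 years


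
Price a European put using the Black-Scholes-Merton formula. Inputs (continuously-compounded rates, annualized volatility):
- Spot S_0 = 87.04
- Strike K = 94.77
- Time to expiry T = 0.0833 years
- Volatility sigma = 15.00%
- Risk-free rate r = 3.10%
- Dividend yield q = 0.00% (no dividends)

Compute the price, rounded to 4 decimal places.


d1 = (ln(S/K) + (r - q + 0.5*sigma^2) * T) / (sigma * sqrt(T)) = -1.88405590
d2 = d1 - sigma * sqrt(T) = -1.92734851
exp(-rT) = 0.99742103; exp(-qT) = 1.00000000
P = K * exp(-rT) * N(-d2) - S_0 * exp(-qT) * N(-d1)
N(-d1) = 0.97022129; N(-d2) = 0.97303189
P = 94.7700 * 0.99742103 * 0.97303189 - 87.0400 * 1.00000000 * 0.97022129 = 7.5284

Answer: Price = 7.5284


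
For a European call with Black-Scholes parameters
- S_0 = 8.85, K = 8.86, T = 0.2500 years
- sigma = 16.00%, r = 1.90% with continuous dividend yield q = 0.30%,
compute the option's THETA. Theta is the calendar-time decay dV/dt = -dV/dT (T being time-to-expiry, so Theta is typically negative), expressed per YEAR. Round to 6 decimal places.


Answer: Theta = -0.632284

Derivation:
d1 = 0.0758836800; d2 = -0.0041163200
phi(d1) = 0.3977953111; exp(-qT) = 0.9992502812; exp(-rT) = 0.9952612634
Theta = -S*exp(-qT)*phi(d1)*sigma/(2*sqrt(T)) - r*K*exp(-rT)*N(d2) + q*S*exp(-qT)*N(d1)
N(d1) = 0.5302441796; N(d2) = 0.4983578306; sqrt(T) = 0.5000000000
Term 1 = -8.8500 * 0.9992502812 * 0.3977953111 * 0.1600 / (2 * 0.5000000000) = -0.5628558603
Term 2 = -0.0190 * 8.8600 * 0.9952612634 * 0.4983578306 = -0.0834960077
Term 3 = 0.0030 * 8.8500 * 0.9992502812 * 0.5302441796 = 0.0140674284
Theta = -0.5628558603 + (-0.0834960077) + (0.0140674284) = -0.632284


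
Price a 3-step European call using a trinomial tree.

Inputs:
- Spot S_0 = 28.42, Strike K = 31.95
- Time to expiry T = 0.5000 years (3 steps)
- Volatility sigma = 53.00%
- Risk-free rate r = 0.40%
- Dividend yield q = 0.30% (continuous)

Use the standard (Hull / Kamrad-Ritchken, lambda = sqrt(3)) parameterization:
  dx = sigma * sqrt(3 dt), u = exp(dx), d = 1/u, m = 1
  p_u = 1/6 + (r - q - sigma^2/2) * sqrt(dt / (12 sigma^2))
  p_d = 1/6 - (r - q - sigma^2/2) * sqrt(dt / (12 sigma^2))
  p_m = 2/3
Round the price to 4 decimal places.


Answer: Price = V(0,0) = 2.9713

Derivation:
dt = T/N = 0.166667; dx = sigma*sqrt(3*dt) = 0.374767
u = exp(dx) = 1.454652; d = 1/u = 0.687450
p_u = 0.135658, p_m = 0.666667, p_d = 0.197675
Discount per step: exp(-r*dt) = 0.999334
Stock lattice S(k, j) with j the centered position index:
  k=0: S(0,+0) = 28.4200
  k=1: S(1,-1) = 19.5373; S(1,+0) = 28.4200; S(1,+1) = 41.3412
  k=2: S(2,-2) = 13.4309; S(2,-1) = 19.5373; S(2,+0) = 28.4200; S(2,+1) = 41.3412; S(2,+2) = 60.1371
  k=3: S(3,-3) = 9.2331; S(3,-2) = 13.4309; S(3,-1) = 19.5373; S(3,+0) = 28.4200; S(3,+1) = 41.3412; S(3,+2) = 60.1371; S(3,+3) = 87.4785
Terminal payoffs V(N, j) = max(S_T - K, 0):
  V(3,-3) = 0.000000; V(3,-2) = 0.000000; V(3,-1) = 0.000000; V(3,+0) = 0.000000; V(3,+1) = 9.391206; V(3,+2) = 28.187061; V(3,+3) = 55.528487
Backward induction: V(k, j) = exp(-r*dt) * [p_u * V(k+1, j+1) + p_m * V(k+1, j) + p_d * V(k+1, j-1)]
  V(2,-2) = exp(-r*dt) * [p_u*0.000000 + p_m*0.000000 + p_d*0.000000] = 0.000000
  V(2,-1) = exp(-r*dt) * [p_u*0.000000 + p_m*0.000000 + p_d*0.000000] = 0.000000
  V(2,+0) = exp(-r*dt) * [p_u*9.391206 + p_m*0.000000 + p_d*0.000000] = 1.273148
  V(2,+1) = exp(-r*dt) * [p_u*28.187061 + p_m*9.391206 + p_d*0.000000] = 10.077897
  V(2,+2) = exp(-r*dt) * [p_u*55.528487 + p_m*28.187061 + p_d*9.391206] = 28.161909
  V(1,-1) = exp(-r*dt) * [p_u*1.273148 + p_m*0.000000 + p_d*0.000000] = 0.172598
  V(1,+0) = exp(-r*dt) * [p_u*10.077897 + p_m*1.273148 + p_d*0.000000] = 2.214440
  V(1,+1) = exp(-r*dt) * [p_u*28.161909 + p_m*10.077897 + p_d*1.273148] = 10.783477
  V(0,+0) = exp(-r*dt) * [p_u*10.783477 + p_m*2.214440 + p_d*0.172598] = 2.971301


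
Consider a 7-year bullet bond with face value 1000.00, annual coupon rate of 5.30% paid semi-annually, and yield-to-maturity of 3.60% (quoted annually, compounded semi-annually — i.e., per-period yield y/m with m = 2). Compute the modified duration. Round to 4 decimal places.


Answer: Modified duration = 5.8937

Derivation:
Coupon per period c = face * coupon_rate / m = 26.500000
Periods per year m = 2; per-period yield y/m = 0.018000
Number of cashflows N = 14
Cashflows (t years, CF_t, discount factor 1/(1+y/m)^(m*t), PV):
  t = 0.5000: CF_t = 26.500000, DF = 0.982318, PV = 26.031434
  t = 1.0000: CF_t = 26.500000, DF = 0.964949, PV = 25.571153
  t = 1.5000: CF_t = 26.500000, DF = 0.947887, PV = 25.119011
  t = 2.0000: CF_t = 26.500000, DF = 0.931127, PV = 24.674864
  t = 2.5000: CF_t = 26.500000, DF = 0.914663, PV = 24.238569
  t = 3.0000: CF_t = 26.500000, DF = 0.898490, PV = 23.809990
  t = 3.5000: CF_t = 26.500000, DF = 0.882603, PV = 23.388988
  t = 4.0000: CF_t = 26.500000, DF = 0.866997, PV = 22.975430
  t = 4.5000: CF_t = 26.500000, DF = 0.851667, PV = 22.569185
  t = 5.0000: CF_t = 26.500000, DF = 0.836608, PV = 22.170123
  t = 5.5000: CF_t = 26.500000, DF = 0.821816, PV = 21.778116
  t = 6.0000: CF_t = 26.500000, DF = 0.807285, PV = 21.393042
  t = 6.5000: CF_t = 26.500000, DF = 0.793010, PV = 21.014776
  t = 7.0000: CF_t = 1026.500000, DF = 0.778989, PV = 799.631809
Price P = sum_t PV_t = 1104.366489
First compute Macaulay numerator sum_t t * PV_t:
  t * PV_t at t = 0.5000: 13.015717
  t * PV_t at t = 1.0000: 25.571153
  t * PV_t at t = 1.5000: 37.678517
  t * PV_t at t = 2.0000: 49.349727
  t * PV_t at t = 2.5000: 60.596424
  t * PV_t at t = 3.0000: 71.429969
  t * PV_t at t = 3.5000: 81.861457
  t * PV_t at t = 4.0000: 91.901720
  t * PV_t at t = 4.5000: 101.561331
  t * PV_t at t = 5.0000: 110.850613
  t * PV_t at t = 5.5000: 119.779641
  t * PV_t at t = 6.0000: 128.358250
  t * PV_t at t = 6.5000: 136.596042
  t * PV_t at t = 7.0000: 5597.422661
Macaulay duration D = 6625.973224 / 1104.366489 = 5.999796
Modified duration = D / (1 + y/m) = 5.999796 / (1 + 0.018000) = 5.893709


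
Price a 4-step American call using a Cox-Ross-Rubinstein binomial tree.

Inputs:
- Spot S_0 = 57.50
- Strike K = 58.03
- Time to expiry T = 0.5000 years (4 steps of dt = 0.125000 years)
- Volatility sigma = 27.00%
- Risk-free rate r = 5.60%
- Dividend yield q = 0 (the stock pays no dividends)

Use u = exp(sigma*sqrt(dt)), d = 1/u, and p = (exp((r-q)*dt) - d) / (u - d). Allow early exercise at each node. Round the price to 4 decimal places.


Answer: Price = V(0,0) = 4.7198

Derivation:
dt = T/N = 0.125000
u = exp(sigma*sqrt(dt)) = 1.100164; d = 1/u = 0.908955
p = (exp((r-q)*dt) - d) / (u - d) = 0.512891
Discount per step: exp(-r*dt) = 0.993024
Stock lattice S(k, i) with i counting down-moves:
  k=0: S(0,0) = 57.5000
  k=1: S(1,0) = 63.2594; S(1,1) = 52.2649
  k=2: S(2,0) = 69.5958; S(2,1) = 57.5000; S(2,2) = 47.5065
  k=3: S(3,0) = 76.5668; S(3,1) = 63.2594; S(3,2) = 52.2649; S(3,3) = 43.1813
  k=4: S(4,0) = 84.2360; S(4,1) = 69.5958; S(4,2) = 57.5000; S(4,3) = 47.5065; S(4,4) = 39.2498
Terminal payoffs V(N, i) = max(S_T - K, 0):
  V(4,0) = 26.206019; V(4,1) = 11.565769; V(4,2) = 0.000000; V(4,3) = 0.000000; V(4,4) = 0.000000
Backward induction: V(k, i) = exp(-r*dt) * [p * V(k+1, i) + (1-p) * V(k+1, i+1)]; then take max(V_cont, immediate exercise) for American.
  V(3,0) = exp(-r*dt) * [p*26.206019 + (1-p)*11.565769] = 18.941563; exercise = 18.536772; V(3,0) = max -> 18.941563
  V(3,1) = exp(-r*dt) * [p*11.565769 + (1-p)*0.000000] = 5.890598; exercise = 5.229440; V(3,1) = max -> 5.890598
  V(3,2) = exp(-r*dt) * [p*0.000000 + (1-p)*0.000000] = 0.000000; exercise = 0.000000; V(3,2) = max -> 0.000000
  V(3,3) = exp(-r*dt) * [p*0.000000 + (1-p)*0.000000] = 0.000000; exercise = 0.000000; V(3,3) = max -> 0.000000
  V(2,0) = exp(-r*dt) * [p*18.941563 + (1-p)*5.890598] = 12.496536; exercise = 11.565769; V(2,0) = max -> 12.496536
  V(2,1) = exp(-r*dt) * [p*5.890598 + (1-p)*0.000000] = 3.000159; exercise = 0.000000; V(2,1) = max -> 3.000159
  V(2,2) = exp(-r*dt) * [p*0.000000 + (1-p)*0.000000] = 0.000000; exercise = 0.000000; V(2,2) = max -> 0.000000
  V(1,0) = exp(-r*dt) * [p*12.496536 + (1-p)*3.000159] = 7.815861; exercise = 5.229440; V(1,0) = max -> 7.815861
  V(1,1) = exp(-r*dt) * [p*3.000159 + (1-p)*0.000000] = 1.528021; exercise = 0.000000; V(1,1) = max -> 1.528021
  V(0,0) = exp(-r*dt) * [p*7.815861 + (1-p)*1.528021] = 4.719842; exercise = 0.000000; V(0,0) = max -> 4.719842


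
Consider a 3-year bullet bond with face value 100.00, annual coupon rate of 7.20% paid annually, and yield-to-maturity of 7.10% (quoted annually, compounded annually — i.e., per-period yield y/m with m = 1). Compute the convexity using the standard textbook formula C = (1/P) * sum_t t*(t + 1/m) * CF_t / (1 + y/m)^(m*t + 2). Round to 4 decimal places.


Coupon per period c = face * coupon_rate / m = 7.200000
Periods per year m = 1; per-period yield y/m = 0.071000
Number of cashflows N = 3
Cashflows (t years, CF_t, discount factor 1/(1+y/m)^(m*t), PV):
  t = 1.0000: CF_t = 7.200000, DF = 0.933707, PV = 6.722689
  t = 2.0000: CF_t = 7.200000, DF = 0.871808, PV = 6.277021
  t = 3.0000: CF_t = 107.200000, DF = 0.814013, PV = 87.262243
Price P = sum_t PV_t = 100.261953
Convexity numerator sum_t t*(t + 1/m) * CF_t / (1+y/m)^(m*t + 2):
  t = 1.0000: term = 11.721794
  t = 2.0000: term = 32.834156
  t = 3.0000: term = 912.911499
Convexity = (1/P) * sum = 957.467449 / 100.261953 = 9.549659

Answer: Convexity = 9.5497


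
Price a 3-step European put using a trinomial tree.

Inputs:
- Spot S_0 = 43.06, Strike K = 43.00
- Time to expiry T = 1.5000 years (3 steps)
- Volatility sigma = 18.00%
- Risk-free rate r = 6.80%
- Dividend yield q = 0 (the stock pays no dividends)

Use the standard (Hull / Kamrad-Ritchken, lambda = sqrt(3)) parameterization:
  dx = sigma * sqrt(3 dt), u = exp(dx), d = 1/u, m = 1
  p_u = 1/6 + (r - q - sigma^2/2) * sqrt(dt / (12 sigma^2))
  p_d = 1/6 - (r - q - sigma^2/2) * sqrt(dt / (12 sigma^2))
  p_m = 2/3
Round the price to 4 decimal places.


Answer: Price = V(0,0) = 1.5047

Derivation:
dt = T/N = 0.500000; dx = sigma*sqrt(3*dt) = 0.220454
u = exp(dx) = 1.246643; d = 1/u = 0.802154
p_u = 0.225409, p_m = 0.666667, p_d = 0.107924
Discount per step: exp(-r*dt) = 0.966572
Stock lattice S(k, j) with j the centered position index:
  k=0: S(0,+0) = 43.0600
  k=1: S(1,-1) = 34.5408; S(1,+0) = 43.0600; S(1,+1) = 53.6804
  k=2: S(2,-2) = 27.7070; S(2,-1) = 34.5408; S(2,+0) = 43.0600; S(2,+1) = 53.6804; S(2,+2) = 66.9203
  k=3: S(3,-3) = 22.2253; S(3,-2) = 27.7070; S(3,-1) = 34.5408; S(3,+0) = 43.0600; S(3,+1) = 53.6804; S(3,+2) = 66.9203; S(3,+3) = 83.4257
Terminal payoffs V(N, j) = max(K - S_T, 0):
  V(3,-3) = 20.774678; V(3,-2) = 15.292965; V(3,-1) = 8.459228; V(3,+0) = 0.000000; V(3,+1) = 0.000000; V(3,+2) = 0.000000; V(3,+3) = 0.000000
Backward induction: V(k, j) = exp(-r*dt) * [p_u * V(k+1, j+1) + p_m * V(k+1, j) + p_d * V(k+1, j-1)]
  V(2,-2) = exp(-r*dt) * [p_u*8.459228 + p_m*15.292965 + p_d*20.774678] = 13.864684
  V(2,-1) = exp(-r*dt) * [p_u*0.000000 + p_m*8.459228 + p_d*15.292965] = 7.046275
  V(2,+0) = exp(-r*dt) * [p_u*0.000000 + p_m*0.000000 + p_d*8.459228] = 0.882437
  V(2,+1) = exp(-r*dt) * [p_u*0.000000 + p_m*0.000000 + p_d*0.000000] = 0.000000
  V(2,+2) = exp(-r*dt) * [p_u*0.000000 + p_m*0.000000 + p_d*0.000000] = 0.000000
  V(1,-1) = exp(-r*dt) * [p_u*0.882437 + p_m*7.046275 + p_d*13.864684] = 6.179062
  V(1,+0) = exp(-r*dt) * [p_u*0.000000 + p_m*0.882437 + p_d*7.046275] = 1.303669
  V(1,+1) = exp(-r*dt) * [p_u*0.000000 + p_m*0.000000 + p_d*0.882437] = 0.092053
  V(0,+0) = exp(-r*dt) * [p_u*0.092053 + p_m*1.303669 + p_d*6.179062] = 1.504694


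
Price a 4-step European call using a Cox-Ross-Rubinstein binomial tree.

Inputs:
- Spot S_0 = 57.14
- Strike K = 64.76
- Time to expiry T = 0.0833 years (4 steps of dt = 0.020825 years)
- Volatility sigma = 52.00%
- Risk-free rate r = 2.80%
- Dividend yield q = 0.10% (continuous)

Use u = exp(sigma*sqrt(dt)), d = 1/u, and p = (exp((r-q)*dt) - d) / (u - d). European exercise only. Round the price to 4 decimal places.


dt = T/N = 0.020825
u = exp(sigma*sqrt(dt)) = 1.077928; d = 1/u = 0.927706
p = (exp((r-q)*dt) - d) / (u - d) = 0.484993
Discount per step: exp(-r*dt) = 0.999417
Stock lattice S(k, i) with i counting down-moves:
  k=0: S(0,0) = 57.1400
  k=1: S(1,0) = 61.5928; S(1,1) = 53.0091
  k=2: S(2,0) = 66.3926; S(2,1) = 57.1400; S(2,2) = 49.1769
  k=3: S(3,0) = 71.5664; S(3,1) = 61.5928; S(3,2) = 53.0091; S(3,3) = 45.6217
  k=4: S(4,0) = 77.1434; S(4,1) = 66.3926; S(4,2) = 57.1400; S(4,3) = 49.1769; S(4,4) = 42.3235
Terminal payoffs V(N, i) = max(S_T - K, 0):
  V(4,0) = 12.383435; V(4,1) = 1.632589; V(4,2) = 0.000000; V(4,3) = 0.000000; V(4,4) = 0.000000
Backward induction: V(k, i) = exp(-r*dt) * [p * V(k+1, i) + (1-p) * V(k+1, i+1)].
  V(3,0) = exp(-r*dt) * [p*12.383435 + (1-p)*1.632589] = 6.842680
  V(3,1) = exp(-r*dt) * [p*1.632589 + (1-p)*0.000000] = 0.791332
  V(3,2) = exp(-r*dt) * [p*0.000000 + (1-p)*0.000000] = 0.000000
  V(3,3) = exp(-r*dt) * [p*0.000000 + (1-p)*0.000000] = 0.000000
  V(2,0) = exp(-r*dt) * [p*6.842680 + (1-p)*0.791332] = 3.724019
  V(2,1) = exp(-r*dt) * [p*0.791332 + (1-p)*0.000000] = 0.383567
  V(2,2) = exp(-r*dt) * [p*0.000000 + (1-p)*0.000000] = 0.000000
  V(1,0) = exp(-r*dt) * [p*3.724019 + (1-p)*0.383567] = 2.002494
  V(1,1) = exp(-r*dt) * [p*0.383567 + (1-p)*0.000000] = 0.185919
  V(0,0) = exp(-r*dt) * [p*2.002494 + (1-p)*0.185919] = 1.066322

Answer: Price = V(0,0) = 1.0663


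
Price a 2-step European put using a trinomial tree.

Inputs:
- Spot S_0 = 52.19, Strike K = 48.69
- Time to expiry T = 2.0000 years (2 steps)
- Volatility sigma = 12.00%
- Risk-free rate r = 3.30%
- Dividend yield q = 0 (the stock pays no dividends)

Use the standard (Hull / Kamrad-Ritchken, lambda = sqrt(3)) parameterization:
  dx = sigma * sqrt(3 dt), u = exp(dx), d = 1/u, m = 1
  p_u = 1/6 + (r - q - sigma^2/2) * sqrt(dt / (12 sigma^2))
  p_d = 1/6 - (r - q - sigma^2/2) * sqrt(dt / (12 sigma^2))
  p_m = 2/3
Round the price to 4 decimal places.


dt = T/N = 1.000000; dx = sigma*sqrt(3*dt) = 0.207846
u = exp(dx) = 1.231024; d = 1/u = 0.812332
p_u = 0.228732, p_m = 0.666667, p_d = 0.104602
Discount per step: exp(-r*dt) = 0.967539
Stock lattice S(k, j) with j the centered position index:
  k=0: S(0,+0) = 52.1900
  k=1: S(1,-1) = 42.3956; S(1,+0) = 52.1900; S(1,+1) = 64.2471
  k=2: S(2,-2) = 34.4393; S(2,-1) = 42.3956; S(2,+0) = 52.1900; S(2,+1) = 64.2471; S(2,+2) = 79.0897
Terminal payoffs V(N, j) = max(K - S_T, 0):
  V(2,-2) = 14.250688; V(2,-1) = 6.294390; V(2,+0) = 0.000000; V(2,+1) = 0.000000; V(2,+2) = 0.000000
Backward induction: V(k, j) = exp(-r*dt) * [p_u * V(k+1, j+1) + p_m * V(k+1, j) + p_d * V(k+1, j-1)]
  V(1,-1) = exp(-r*dt) * [p_u*0.000000 + p_m*6.294390 + p_d*14.250688] = 5.502299
  V(1,+0) = exp(-r*dt) * [p_u*0.000000 + p_m*0.000000 + p_d*6.294390] = 0.637030
  V(1,+1) = exp(-r*dt) * [p_u*0.000000 + p_m*0.000000 + p_d*0.000000] = 0.000000
  V(0,+0) = exp(-r*dt) * [p_u*0.000000 + p_m*0.637030 + p_d*5.502299] = 0.967766

Answer: Price = V(0,0) = 0.9678


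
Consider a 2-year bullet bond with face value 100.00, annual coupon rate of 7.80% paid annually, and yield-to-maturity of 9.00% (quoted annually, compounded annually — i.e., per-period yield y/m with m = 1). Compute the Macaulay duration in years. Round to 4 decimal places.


Answer: Macaulay duration = 1.9269 years

Derivation:
Coupon per period c = face * coupon_rate / m = 7.800000
Periods per year m = 1; per-period yield y/m = 0.090000
Number of cashflows N = 2
Cashflows (t years, CF_t, discount factor 1/(1+y/m)^(m*t), PV):
  t = 1.0000: CF_t = 7.800000, DF = 0.917431, PV = 7.155963
  t = 2.0000: CF_t = 107.800000, DF = 0.841680, PV = 90.733103
Price P = sum_t PV_t = 97.889067
Macaulay numerator sum_t t * PV_t:
  t * PV_t at t = 1.0000: 7.155963
  t * PV_t at t = 2.0000: 181.466207
Macaulay duration D = (sum_t t * PV_t) / P = 188.622170 / 97.889067 = 1.926897


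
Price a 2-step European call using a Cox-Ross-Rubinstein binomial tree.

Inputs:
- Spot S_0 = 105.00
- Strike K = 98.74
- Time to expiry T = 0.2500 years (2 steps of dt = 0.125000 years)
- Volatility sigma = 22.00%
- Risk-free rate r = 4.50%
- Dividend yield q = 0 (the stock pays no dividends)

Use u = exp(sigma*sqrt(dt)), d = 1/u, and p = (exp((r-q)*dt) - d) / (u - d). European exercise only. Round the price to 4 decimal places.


dt = T/N = 0.125000
u = exp(sigma*sqrt(dt)) = 1.080887; d = 1/u = 0.925166
p = (exp((r-q)*dt) - d) / (u - d) = 0.516789
Discount per step: exp(-r*dt) = 0.994391
Stock lattice S(k, i) with i counting down-moves:
  k=0: S(0,0) = 105.0000
  k=1: S(1,0) = 113.4931; S(1,1) = 97.1425
  k=2: S(2,0) = 122.6732; S(2,1) = 105.0000; S(2,2) = 89.8729
Terminal payoffs V(N, i) = max(S_T - K, 0):
  V(2,0) = 23.933192; V(2,1) = 6.260000; V(2,2) = 0.000000
Backward induction: V(k, i) = exp(-r*dt) * [p * V(k+1, i) + (1-p) * V(k+1, i+1)].
  V(1,0) = exp(-r*dt) * [p*23.933192 + (1-p)*6.260000] = 15.306959
  V(1,1) = exp(-r*dt) * [p*6.260000 + (1-p)*0.000000] = 3.216950
  V(0,0) = exp(-r*dt) * [p*15.306959 + (1-p)*3.216950] = 9.411838

Answer: Price = V(0,0) = 9.4118


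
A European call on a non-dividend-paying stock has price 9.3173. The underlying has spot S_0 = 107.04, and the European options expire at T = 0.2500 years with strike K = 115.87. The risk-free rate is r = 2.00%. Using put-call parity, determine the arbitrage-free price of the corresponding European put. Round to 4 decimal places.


Put-call parity: C - P = S_0 * exp(-qT) - K * exp(-rT).
S_0 * exp(-qT) = 107.0400 * 1.00000000 = 107.04000000
K * exp(-rT) = 115.8700 * 0.99501248 = 115.29209596
P = C - S*exp(-qT) + K*exp(-rT)
P = 9.3173 - 107.04000000 + 115.29209596 = 17.5694

Answer: Put price = 17.5694


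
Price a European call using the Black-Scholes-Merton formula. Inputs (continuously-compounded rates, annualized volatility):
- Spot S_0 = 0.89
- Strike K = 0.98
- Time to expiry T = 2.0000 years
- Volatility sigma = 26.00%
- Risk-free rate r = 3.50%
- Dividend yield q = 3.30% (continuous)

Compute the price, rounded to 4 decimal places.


d1 = (ln(S/K) + (r - q + 0.5*sigma^2) * T) / (sigma * sqrt(T)) = -0.06725975
d2 = d1 - sigma * sqrt(T) = -0.43495528
exp(-rT) = 0.93239382; exp(-qT) = 0.93613086
C = S_0 * exp(-qT) * N(d1) - K * exp(-rT) * N(d2)
N(d1) = 0.47318746; N(d2) = 0.33179745
C = 0.8900 * 0.93613086 * 0.47318746 - 0.9800 * 0.93239382 * 0.33179745 = 0.0911

Answer: Price = 0.0911


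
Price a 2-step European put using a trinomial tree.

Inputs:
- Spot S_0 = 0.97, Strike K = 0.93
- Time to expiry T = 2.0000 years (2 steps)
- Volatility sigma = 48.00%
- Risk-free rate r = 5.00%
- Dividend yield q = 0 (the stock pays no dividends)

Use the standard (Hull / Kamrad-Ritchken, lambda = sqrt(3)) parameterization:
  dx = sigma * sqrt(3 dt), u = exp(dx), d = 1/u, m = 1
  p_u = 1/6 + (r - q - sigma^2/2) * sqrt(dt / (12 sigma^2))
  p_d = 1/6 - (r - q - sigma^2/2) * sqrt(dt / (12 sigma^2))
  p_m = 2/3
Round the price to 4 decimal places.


Answer: Price = V(0,0) = 0.1547

Derivation:
dt = T/N = 1.000000; dx = sigma*sqrt(3*dt) = 0.831384
u = exp(dx) = 2.296496; d = 1/u = 0.435446
p_u = 0.127455, p_m = 0.666667, p_d = 0.205878
Discount per step: exp(-r*dt) = 0.951229
Stock lattice S(k, j) with j the centered position index:
  k=0: S(0,+0) = 0.9700
  k=1: S(1,-1) = 0.4224; S(1,+0) = 0.9700; S(1,+1) = 2.2276
  k=2: S(2,-2) = 0.1839; S(2,-1) = 0.4224; S(2,+0) = 0.9700; S(2,+1) = 2.2276; S(2,+2) = 5.1157
Terminal payoffs V(N, j) = max(K - S_T, 0):
  V(2,-2) = 0.746075; V(2,-1) = 0.507617; V(2,+0) = 0.000000; V(2,+1) = 0.000000; V(2,+2) = 0.000000
Backward induction: V(k, j) = exp(-r*dt) * [p_u * V(k+1, j+1) + p_m * V(k+1, j) + p_d * V(k+1, j-1)]
  V(1,-1) = exp(-r*dt) * [p_u*0.000000 + p_m*0.507617 + p_d*0.746075] = 0.468017
  V(1,+0) = exp(-r*dt) * [p_u*0.000000 + p_m*0.000000 + p_d*0.507617] = 0.099411
  V(1,+1) = exp(-r*dt) * [p_u*0.000000 + p_m*0.000000 + p_d*0.000000] = 0.000000
  V(0,+0) = exp(-r*dt) * [p_u*0.000000 + p_m*0.099411 + p_d*0.468017] = 0.154697


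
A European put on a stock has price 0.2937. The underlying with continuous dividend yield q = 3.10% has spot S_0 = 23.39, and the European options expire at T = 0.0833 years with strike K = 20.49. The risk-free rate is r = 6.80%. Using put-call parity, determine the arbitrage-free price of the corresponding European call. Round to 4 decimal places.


Put-call parity: C - P = S_0 * exp(-qT) - K * exp(-rT).
S_0 * exp(-qT) = 23.3900 * 0.99742103 = 23.32967792
K * exp(-rT) = 20.4900 * 0.99435161 = 20.37426454
C = P + S*exp(-qT) - K*exp(-rT)
C = 0.2937 + 23.32967792 - 20.37426454 = 3.2491

Answer: Call price = 3.2491


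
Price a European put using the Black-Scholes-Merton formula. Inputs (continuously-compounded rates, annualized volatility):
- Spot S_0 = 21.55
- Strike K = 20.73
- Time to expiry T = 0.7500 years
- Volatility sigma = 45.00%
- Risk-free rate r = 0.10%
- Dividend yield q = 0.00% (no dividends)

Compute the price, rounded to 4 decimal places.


d1 = (ln(S/K) + (r - q + 0.5*sigma^2) * T) / (sigma * sqrt(T)) = 0.29632539
d2 = d1 - sigma * sqrt(T) = -0.09338605
exp(-rT) = 0.99925028; exp(-qT) = 1.00000000
P = K * exp(-rT) * N(-d2) - S_0 * exp(-qT) * N(-d1)
N(-d1) = 0.38349080; N(-d2) = 0.53720156
P = 20.7300 * 0.99925028 * 0.53720156 - 21.5500 * 1.00000000 * 0.38349080 = 2.8636

Answer: Price = 2.8636
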